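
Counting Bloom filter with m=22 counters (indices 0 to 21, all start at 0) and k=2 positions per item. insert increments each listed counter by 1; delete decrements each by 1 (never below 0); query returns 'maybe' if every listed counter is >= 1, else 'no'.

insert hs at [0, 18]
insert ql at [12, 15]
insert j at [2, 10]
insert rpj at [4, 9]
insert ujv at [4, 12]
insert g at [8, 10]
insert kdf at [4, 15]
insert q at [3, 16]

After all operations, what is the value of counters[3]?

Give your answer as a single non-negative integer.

Answer: 1

Derivation:
Step 1: insert hs at [0, 18] -> counters=[1,0,0,0,0,0,0,0,0,0,0,0,0,0,0,0,0,0,1,0,0,0]
Step 2: insert ql at [12, 15] -> counters=[1,0,0,0,0,0,0,0,0,0,0,0,1,0,0,1,0,0,1,0,0,0]
Step 3: insert j at [2, 10] -> counters=[1,0,1,0,0,0,0,0,0,0,1,0,1,0,0,1,0,0,1,0,0,0]
Step 4: insert rpj at [4, 9] -> counters=[1,0,1,0,1,0,0,0,0,1,1,0,1,0,0,1,0,0,1,0,0,0]
Step 5: insert ujv at [4, 12] -> counters=[1,0,1,0,2,0,0,0,0,1,1,0,2,0,0,1,0,0,1,0,0,0]
Step 6: insert g at [8, 10] -> counters=[1,0,1,0,2,0,0,0,1,1,2,0,2,0,0,1,0,0,1,0,0,0]
Step 7: insert kdf at [4, 15] -> counters=[1,0,1,0,3,0,0,0,1,1,2,0,2,0,0,2,0,0,1,0,0,0]
Step 8: insert q at [3, 16] -> counters=[1,0,1,1,3,0,0,0,1,1,2,0,2,0,0,2,1,0,1,0,0,0]
Final counters=[1,0,1,1,3,0,0,0,1,1,2,0,2,0,0,2,1,0,1,0,0,0] -> counters[3]=1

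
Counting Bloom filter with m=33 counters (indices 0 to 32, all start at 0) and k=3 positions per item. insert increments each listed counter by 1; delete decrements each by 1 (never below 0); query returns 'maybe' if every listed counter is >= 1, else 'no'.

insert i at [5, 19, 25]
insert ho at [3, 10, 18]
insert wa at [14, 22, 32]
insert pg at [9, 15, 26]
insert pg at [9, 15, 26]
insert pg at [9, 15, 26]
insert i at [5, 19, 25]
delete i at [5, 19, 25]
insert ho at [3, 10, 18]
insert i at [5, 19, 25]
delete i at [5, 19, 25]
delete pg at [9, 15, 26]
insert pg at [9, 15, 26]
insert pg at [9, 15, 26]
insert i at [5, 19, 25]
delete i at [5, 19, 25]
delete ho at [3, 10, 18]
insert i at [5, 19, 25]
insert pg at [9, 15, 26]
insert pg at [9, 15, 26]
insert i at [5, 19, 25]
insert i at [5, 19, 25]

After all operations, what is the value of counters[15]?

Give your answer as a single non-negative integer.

Answer: 6

Derivation:
Step 1: insert i at [5, 19, 25] -> counters=[0,0,0,0,0,1,0,0,0,0,0,0,0,0,0,0,0,0,0,1,0,0,0,0,0,1,0,0,0,0,0,0,0]
Step 2: insert ho at [3, 10, 18] -> counters=[0,0,0,1,0,1,0,0,0,0,1,0,0,0,0,0,0,0,1,1,0,0,0,0,0,1,0,0,0,0,0,0,0]
Step 3: insert wa at [14, 22, 32] -> counters=[0,0,0,1,0,1,0,0,0,0,1,0,0,0,1,0,0,0,1,1,0,0,1,0,0,1,0,0,0,0,0,0,1]
Step 4: insert pg at [9, 15, 26] -> counters=[0,0,0,1,0,1,0,0,0,1,1,0,0,0,1,1,0,0,1,1,0,0,1,0,0,1,1,0,0,0,0,0,1]
Step 5: insert pg at [9, 15, 26] -> counters=[0,0,0,1,0,1,0,0,0,2,1,0,0,0,1,2,0,0,1,1,0,0,1,0,0,1,2,0,0,0,0,0,1]
Step 6: insert pg at [9, 15, 26] -> counters=[0,0,0,1,0,1,0,0,0,3,1,0,0,0,1,3,0,0,1,1,0,0,1,0,0,1,3,0,0,0,0,0,1]
Step 7: insert i at [5, 19, 25] -> counters=[0,0,0,1,0,2,0,0,0,3,1,0,0,0,1,3,0,0,1,2,0,0,1,0,0,2,3,0,0,0,0,0,1]
Step 8: delete i at [5, 19, 25] -> counters=[0,0,0,1,0,1,0,0,0,3,1,0,0,0,1,3,0,0,1,1,0,0,1,0,0,1,3,0,0,0,0,0,1]
Step 9: insert ho at [3, 10, 18] -> counters=[0,0,0,2,0,1,0,0,0,3,2,0,0,0,1,3,0,0,2,1,0,0,1,0,0,1,3,0,0,0,0,0,1]
Step 10: insert i at [5, 19, 25] -> counters=[0,0,0,2,0,2,0,0,0,3,2,0,0,0,1,3,0,0,2,2,0,0,1,0,0,2,3,0,0,0,0,0,1]
Step 11: delete i at [5, 19, 25] -> counters=[0,0,0,2,0,1,0,0,0,3,2,0,0,0,1,3,0,0,2,1,0,0,1,0,0,1,3,0,0,0,0,0,1]
Step 12: delete pg at [9, 15, 26] -> counters=[0,0,0,2,0,1,0,0,0,2,2,0,0,0,1,2,0,0,2,1,0,0,1,0,0,1,2,0,0,0,0,0,1]
Step 13: insert pg at [9, 15, 26] -> counters=[0,0,0,2,0,1,0,0,0,3,2,0,0,0,1,3,0,0,2,1,0,0,1,0,0,1,3,0,0,0,0,0,1]
Step 14: insert pg at [9, 15, 26] -> counters=[0,0,0,2,0,1,0,0,0,4,2,0,0,0,1,4,0,0,2,1,0,0,1,0,0,1,4,0,0,0,0,0,1]
Step 15: insert i at [5, 19, 25] -> counters=[0,0,0,2,0,2,0,0,0,4,2,0,0,0,1,4,0,0,2,2,0,0,1,0,0,2,4,0,0,0,0,0,1]
Step 16: delete i at [5, 19, 25] -> counters=[0,0,0,2,0,1,0,0,0,4,2,0,0,0,1,4,0,0,2,1,0,0,1,0,0,1,4,0,0,0,0,0,1]
Step 17: delete ho at [3, 10, 18] -> counters=[0,0,0,1,0,1,0,0,0,4,1,0,0,0,1,4,0,0,1,1,0,0,1,0,0,1,4,0,0,0,0,0,1]
Step 18: insert i at [5, 19, 25] -> counters=[0,0,0,1,0,2,0,0,0,4,1,0,0,0,1,4,0,0,1,2,0,0,1,0,0,2,4,0,0,0,0,0,1]
Step 19: insert pg at [9, 15, 26] -> counters=[0,0,0,1,0,2,0,0,0,5,1,0,0,0,1,5,0,0,1,2,0,0,1,0,0,2,5,0,0,0,0,0,1]
Step 20: insert pg at [9, 15, 26] -> counters=[0,0,0,1,0,2,0,0,0,6,1,0,0,0,1,6,0,0,1,2,0,0,1,0,0,2,6,0,0,0,0,0,1]
Step 21: insert i at [5, 19, 25] -> counters=[0,0,0,1,0,3,0,0,0,6,1,0,0,0,1,6,0,0,1,3,0,0,1,0,0,3,6,0,0,0,0,0,1]
Step 22: insert i at [5, 19, 25] -> counters=[0,0,0,1,0,4,0,0,0,6,1,0,0,0,1,6,0,0,1,4,0,0,1,0,0,4,6,0,0,0,0,0,1]
Final counters=[0,0,0,1,0,4,0,0,0,6,1,0,0,0,1,6,0,0,1,4,0,0,1,0,0,4,6,0,0,0,0,0,1] -> counters[15]=6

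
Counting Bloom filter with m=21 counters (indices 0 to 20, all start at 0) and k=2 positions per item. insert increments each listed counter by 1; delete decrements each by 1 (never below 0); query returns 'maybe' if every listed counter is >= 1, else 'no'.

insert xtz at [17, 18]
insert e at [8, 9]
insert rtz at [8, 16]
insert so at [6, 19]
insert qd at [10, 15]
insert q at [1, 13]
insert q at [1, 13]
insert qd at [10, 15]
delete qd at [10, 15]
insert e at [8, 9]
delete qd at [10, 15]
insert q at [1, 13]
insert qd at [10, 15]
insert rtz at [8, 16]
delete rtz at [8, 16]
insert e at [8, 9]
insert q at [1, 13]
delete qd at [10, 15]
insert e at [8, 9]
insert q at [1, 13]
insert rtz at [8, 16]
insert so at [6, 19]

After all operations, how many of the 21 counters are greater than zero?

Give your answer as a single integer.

Step 1: insert xtz at [17, 18] -> counters=[0,0,0,0,0,0,0,0,0,0,0,0,0,0,0,0,0,1,1,0,0]
Step 2: insert e at [8, 9] -> counters=[0,0,0,0,0,0,0,0,1,1,0,0,0,0,0,0,0,1,1,0,0]
Step 3: insert rtz at [8, 16] -> counters=[0,0,0,0,0,0,0,0,2,1,0,0,0,0,0,0,1,1,1,0,0]
Step 4: insert so at [6, 19] -> counters=[0,0,0,0,0,0,1,0,2,1,0,0,0,0,0,0,1,1,1,1,0]
Step 5: insert qd at [10, 15] -> counters=[0,0,0,0,0,0,1,0,2,1,1,0,0,0,0,1,1,1,1,1,0]
Step 6: insert q at [1, 13] -> counters=[0,1,0,0,0,0,1,0,2,1,1,0,0,1,0,1,1,1,1,1,0]
Step 7: insert q at [1, 13] -> counters=[0,2,0,0,0,0,1,0,2,1,1,0,0,2,0,1,1,1,1,1,0]
Step 8: insert qd at [10, 15] -> counters=[0,2,0,0,0,0,1,0,2,1,2,0,0,2,0,2,1,1,1,1,0]
Step 9: delete qd at [10, 15] -> counters=[0,2,0,0,0,0,1,0,2,1,1,0,0,2,0,1,1,1,1,1,0]
Step 10: insert e at [8, 9] -> counters=[0,2,0,0,0,0,1,0,3,2,1,0,0,2,0,1,1,1,1,1,0]
Step 11: delete qd at [10, 15] -> counters=[0,2,0,0,0,0,1,0,3,2,0,0,0,2,0,0,1,1,1,1,0]
Step 12: insert q at [1, 13] -> counters=[0,3,0,0,0,0,1,0,3,2,0,0,0,3,0,0,1,1,1,1,0]
Step 13: insert qd at [10, 15] -> counters=[0,3,0,0,0,0,1,0,3,2,1,0,0,3,0,1,1,1,1,1,0]
Step 14: insert rtz at [8, 16] -> counters=[0,3,0,0,0,0,1,0,4,2,1,0,0,3,0,1,2,1,1,1,0]
Step 15: delete rtz at [8, 16] -> counters=[0,3,0,0,0,0,1,0,3,2,1,0,0,3,0,1,1,1,1,1,0]
Step 16: insert e at [8, 9] -> counters=[0,3,0,0,0,0,1,0,4,3,1,0,0,3,0,1,1,1,1,1,0]
Step 17: insert q at [1, 13] -> counters=[0,4,0,0,0,0,1,0,4,3,1,0,0,4,0,1,1,1,1,1,0]
Step 18: delete qd at [10, 15] -> counters=[0,4,0,0,0,0,1,0,4,3,0,0,0,4,0,0,1,1,1,1,0]
Step 19: insert e at [8, 9] -> counters=[0,4,0,0,0,0,1,0,5,4,0,0,0,4,0,0,1,1,1,1,0]
Step 20: insert q at [1, 13] -> counters=[0,5,0,0,0,0,1,0,5,4,0,0,0,5,0,0,1,1,1,1,0]
Step 21: insert rtz at [8, 16] -> counters=[0,5,0,0,0,0,1,0,6,4,0,0,0,5,0,0,2,1,1,1,0]
Step 22: insert so at [6, 19] -> counters=[0,5,0,0,0,0,2,0,6,4,0,0,0,5,0,0,2,1,1,2,0]
Final counters=[0,5,0,0,0,0,2,0,6,4,0,0,0,5,0,0,2,1,1,2,0] -> 9 nonzero

Answer: 9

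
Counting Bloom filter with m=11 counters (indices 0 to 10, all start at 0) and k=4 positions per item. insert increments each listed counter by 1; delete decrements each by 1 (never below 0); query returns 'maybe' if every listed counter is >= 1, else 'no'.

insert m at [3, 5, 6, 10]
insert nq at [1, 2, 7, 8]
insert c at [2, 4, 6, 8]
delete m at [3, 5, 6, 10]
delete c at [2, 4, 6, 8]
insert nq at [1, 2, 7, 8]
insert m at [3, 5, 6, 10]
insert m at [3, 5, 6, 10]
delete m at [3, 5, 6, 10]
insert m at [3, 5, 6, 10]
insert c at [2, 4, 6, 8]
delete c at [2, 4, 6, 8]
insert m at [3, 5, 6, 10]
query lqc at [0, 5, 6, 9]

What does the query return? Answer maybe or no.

Answer: no

Derivation:
Step 1: insert m at [3, 5, 6, 10] -> counters=[0,0,0,1,0,1,1,0,0,0,1]
Step 2: insert nq at [1, 2, 7, 8] -> counters=[0,1,1,1,0,1,1,1,1,0,1]
Step 3: insert c at [2, 4, 6, 8] -> counters=[0,1,2,1,1,1,2,1,2,0,1]
Step 4: delete m at [3, 5, 6, 10] -> counters=[0,1,2,0,1,0,1,1,2,0,0]
Step 5: delete c at [2, 4, 6, 8] -> counters=[0,1,1,0,0,0,0,1,1,0,0]
Step 6: insert nq at [1, 2, 7, 8] -> counters=[0,2,2,0,0,0,0,2,2,0,0]
Step 7: insert m at [3, 5, 6, 10] -> counters=[0,2,2,1,0,1,1,2,2,0,1]
Step 8: insert m at [3, 5, 6, 10] -> counters=[0,2,2,2,0,2,2,2,2,0,2]
Step 9: delete m at [3, 5, 6, 10] -> counters=[0,2,2,1,0,1,1,2,2,0,1]
Step 10: insert m at [3, 5, 6, 10] -> counters=[0,2,2,2,0,2,2,2,2,0,2]
Step 11: insert c at [2, 4, 6, 8] -> counters=[0,2,3,2,1,2,3,2,3,0,2]
Step 12: delete c at [2, 4, 6, 8] -> counters=[0,2,2,2,0,2,2,2,2,0,2]
Step 13: insert m at [3, 5, 6, 10] -> counters=[0,2,2,3,0,3,3,2,2,0,3]
Query lqc: check counters[0]=0 counters[5]=3 counters[6]=3 counters[9]=0 -> no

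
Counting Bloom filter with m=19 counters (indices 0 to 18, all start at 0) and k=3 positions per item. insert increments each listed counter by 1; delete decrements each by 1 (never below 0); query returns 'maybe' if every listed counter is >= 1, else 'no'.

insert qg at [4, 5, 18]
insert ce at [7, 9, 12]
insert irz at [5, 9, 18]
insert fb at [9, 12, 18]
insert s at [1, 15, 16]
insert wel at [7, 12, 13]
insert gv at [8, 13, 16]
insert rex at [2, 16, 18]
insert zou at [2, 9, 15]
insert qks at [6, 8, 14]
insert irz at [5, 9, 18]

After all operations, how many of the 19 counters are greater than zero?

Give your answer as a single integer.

Step 1: insert qg at [4, 5, 18] -> counters=[0,0,0,0,1,1,0,0,0,0,0,0,0,0,0,0,0,0,1]
Step 2: insert ce at [7, 9, 12] -> counters=[0,0,0,0,1,1,0,1,0,1,0,0,1,0,0,0,0,0,1]
Step 3: insert irz at [5, 9, 18] -> counters=[0,0,0,0,1,2,0,1,0,2,0,0,1,0,0,0,0,0,2]
Step 4: insert fb at [9, 12, 18] -> counters=[0,0,0,0,1,2,0,1,0,3,0,0,2,0,0,0,0,0,3]
Step 5: insert s at [1, 15, 16] -> counters=[0,1,0,0,1,2,0,1,0,3,0,0,2,0,0,1,1,0,3]
Step 6: insert wel at [7, 12, 13] -> counters=[0,1,0,0,1,2,0,2,0,3,0,0,3,1,0,1,1,0,3]
Step 7: insert gv at [8, 13, 16] -> counters=[0,1,0,0,1,2,0,2,1,3,0,0,3,2,0,1,2,0,3]
Step 8: insert rex at [2, 16, 18] -> counters=[0,1,1,0,1,2,0,2,1,3,0,0,3,2,0,1,3,0,4]
Step 9: insert zou at [2, 9, 15] -> counters=[0,1,2,0,1,2,0,2,1,4,0,0,3,2,0,2,3,0,4]
Step 10: insert qks at [6, 8, 14] -> counters=[0,1,2,0,1,2,1,2,2,4,0,0,3,2,1,2,3,0,4]
Step 11: insert irz at [5, 9, 18] -> counters=[0,1,2,0,1,3,1,2,2,5,0,0,3,2,1,2,3,0,5]
Final counters=[0,1,2,0,1,3,1,2,2,5,0,0,3,2,1,2,3,0,5] -> 14 nonzero

Answer: 14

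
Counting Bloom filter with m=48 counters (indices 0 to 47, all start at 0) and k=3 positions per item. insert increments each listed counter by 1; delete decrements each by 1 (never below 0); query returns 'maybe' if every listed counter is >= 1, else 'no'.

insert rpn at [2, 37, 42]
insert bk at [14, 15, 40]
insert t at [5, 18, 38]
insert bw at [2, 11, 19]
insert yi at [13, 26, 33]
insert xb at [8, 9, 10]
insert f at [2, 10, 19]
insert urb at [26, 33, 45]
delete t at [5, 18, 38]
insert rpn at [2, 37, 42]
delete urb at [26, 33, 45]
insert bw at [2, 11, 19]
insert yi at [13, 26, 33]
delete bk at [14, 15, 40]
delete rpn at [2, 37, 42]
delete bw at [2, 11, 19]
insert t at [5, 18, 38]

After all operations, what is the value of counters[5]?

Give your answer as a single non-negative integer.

Answer: 1

Derivation:
Step 1: insert rpn at [2, 37, 42] -> counters=[0,0,1,0,0,0,0,0,0,0,0,0,0,0,0,0,0,0,0,0,0,0,0,0,0,0,0,0,0,0,0,0,0,0,0,0,0,1,0,0,0,0,1,0,0,0,0,0]
Step 2: insert bk at [14, 15, 40] -> counters=[0,0,1,0,0,0,0,0,0,0,0,0,0,0,1,1,0,0,0,0,0,0,0,0,0,0,0,0,0,0,0,0,0,0,0,0,0,1,0,0,1,0,1,0,0,0,0,0]
Step 3: insert t at [5, 18, 38] -> counters=[0,0,1,0,0,1,0,0,0,0,0,0,0,0,1,1,0,0,1,0,0,0,0,0,0,0,0,0,0,0,0,0,0,0,0,0,0,1,1,0,1,0,1,0,0,0,0,0]
Step 4: insert bw at [2, 11, 19] -> counters=[0,0,2,0,0,1,0,0,0,0,0,1,0,0,1,1,0,0,1,1,0,0,0,0,0,0,0,0,0,0,0,0,0,0,0,0,0,1,1,0,1,0,1,0,0,0,0,0]
Step 5: insert yi at [13, 26, 33] -> counters=[0,0,2,0,0,1,0,0,0,0,0,1,0,1,1,1,0,0,1,1,0,0,0,0,0,0,1,0,0,0,0,0,0,1,0,0,0,1,1,0,1,0,1,0,0,0,0,0]
Step 6: insert xb at [8, 9, 10] -> counters=[0,0,2,0,0,1,0,0,1,1,1,1,0,1,1,1,0,0,1,1,0,0,0,0,0,0,1,0,0,0,0,0,0,1,0,0,0,1,1,0,1,0,1,0,0,0,0,0]
Step 7: insert f at [2, 10, 19] -> counters=[0,0,3,0,0,1,0,0,1,1,2,1,0,1,1,1,0,0,1,2,0,0,0,0,0,0,1,0,0,0,0,0,0,1,0,0,0,1,1,0,1,0,1,0,0,0,0,0]
Step 8: insert urb at [26, 33, 45] -> counters=[0,0,3,0,0,1,0,0,1,1,2,1,0,1,1,1,0,0,1,2,0,0,0,0,0,0,2,0,0,0,0,0,0,2,0,0,0,1,1,0,1,0,1,0,0,1,0,0]
Step 9: delete t at [5, 18, 38] -> counters=[0,0,3,0,0,0,0,0,1,1,2,1,0,1,1,1,0,0,0,2,0,0,0,0,0,0,2,0,0,0,0,0,0,2,0,0,0,1,0,0,1,0,1,0,0,1,0,0]
Step 10: insert rpn at [2, 37, 42] -> counters=[0,0,4,0,0,0,0,0,1,1,2,1,0,1,1,1,0,0,0,2,0,0,0,0,0,0,2,0,0,0,0,0,0,2,0,0,0,2,0,0,1,0,2,0,0,1,0,0]
Step 11: delete urb at [26, 33, 45] -> counters=[0,0,4,0,0,0,0,0,1,1,2,1,0,1,1,1,0,0,0,2,0,0,0,0,0,0,1,0,0,0,0,0,0,1,0,0,0,2,0,0,1,0,2,0,0,0,0,0]
Step 12: insert bw at [2, 11, 19] -> counters=[0,0,5,0,0,0,0,0,1,1,2,2,0,1,1,1,0,0,0,3,0,0,0,0,0,0,1,0,0,0,0,0,0,1,0,0,0,2,0,0,1,0,2,0,0,0,0,0]
Step 13: insert yi at [13, 26, 33] -> counters=[0,0,5,0,0,0,0,0,1,1,2,2,0,2,1,1,0,0,0,3,0,0,0,0,0,0,2,0,0,0,0,0,0,2,0,0,0,2,0,0,1,0,2,0,0,0,0,0]
Step 14: delete bk at [14, 15, 40] -> counters=[0,0,5,0,0,0,0,0,1,1,2,2,0,2,0,0,0,0,0,3,0,0,0,0,0,0,2,0,0,0,0,0,0,2,0,0,0,2,0,0,0,0,2,0,0,0,0,0]
Step 15: delete rpn at [2, 37, 42] -> counters=[0,0,4,0,0,0,0,0,1,1,2,2,0,2,0,0,0,0,0,3,0,0,0,0,0,0,2,0,0,0,0,0,0,2,0,0,0,1,0,0,0,0,1,0,0,0,0,0]
Step 16: delete bw at [2, 11, 19] -> counters=[0,0,3,0,0,0,0,0,1,1,2,1,0,2,0,0,0,0,0,2,0,0,0,0,0,0,2,0,0,0,0,0,0,2,0,0,0,1,0,0,0,0,1,0,0,0,0,0]
Step 17: insert t at [5, 18, 38] -> counters=[0,0,3,0,0,1,0,0,1,1,2,1,0,2,0,0,0,0,1,2,0,0,0,0,0,0,2,0,0,0,0,0,0,2,0,0,0,1,1,0,0,0,1,0,0,0,0,0]
Final counters=[0,0,3,0,0,1,0,0,1,1,2,1,0,2,0,0,0,0,1,2,0,0,0,0,0,0,2,0,0,0,0,0,0,2,0,0,0,1,1,0,0,0,1,0,0,0,0,0] -> counters[5]=1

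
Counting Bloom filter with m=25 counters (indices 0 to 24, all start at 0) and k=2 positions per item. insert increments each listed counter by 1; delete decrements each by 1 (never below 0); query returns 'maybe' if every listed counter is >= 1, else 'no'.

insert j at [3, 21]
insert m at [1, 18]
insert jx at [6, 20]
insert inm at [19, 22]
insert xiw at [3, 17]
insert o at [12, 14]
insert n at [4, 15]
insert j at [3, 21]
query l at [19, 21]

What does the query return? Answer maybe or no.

Answer: maybe

Derivation:
Step 1: insert j at [3, 21] -> counters=[0,0,0,1,0,0,0,0,0,0,0,0,0,0,0,0,0,0,0,0,0,1,0,0,0]
Step 2: insert m at [1, 18] -> counters=[0,1,0,1,0,0,0,0,0,0,0,0,0,0,0,0,0,0,1,0,0,1,0,0,0]
Step 3: insert jx at [6, 20] -> counters=[0,1,0,1,0,0,1,0,0,0,0,0,0,0,0,0,0,0,1,0,1,1,0,0,0]
Step 4: insert inm at [19, 22] -> counters=[0,1,0,1,0,0,1,0,0,0,0,0,0,0,0,0,0,0,1,1,1,1,1,0,0]
Step 5: insert xiw at [3, 17] -> counters=[0,1,0,2,0,0,1,0,0,0,0,0,0,0,0,0,0,1,1,1,1,1,1,0,0]
Step 6: insert o at [12, 14] -> counters=[0,1,0,2,0,0,1,0,0,0,0,0,1,0,1,0,0,1,1,1,1,1,1,0,0]
Step 7: insert n at [4, 15] -> counters=[0,1,0,2,1,0,1,0,0,0,0,0,1,0,1,1,0,1,1,1,1,1,1,0,0]
Step 8: insert j at [3, 21] -> counters=[0,1,0,3,1,0,1,0,0,0,0,0,1,0,1,1,0,1,1,1,1,2,1,0,0]
Query l: check counters[19]=1 counters[21]=2 -> maybe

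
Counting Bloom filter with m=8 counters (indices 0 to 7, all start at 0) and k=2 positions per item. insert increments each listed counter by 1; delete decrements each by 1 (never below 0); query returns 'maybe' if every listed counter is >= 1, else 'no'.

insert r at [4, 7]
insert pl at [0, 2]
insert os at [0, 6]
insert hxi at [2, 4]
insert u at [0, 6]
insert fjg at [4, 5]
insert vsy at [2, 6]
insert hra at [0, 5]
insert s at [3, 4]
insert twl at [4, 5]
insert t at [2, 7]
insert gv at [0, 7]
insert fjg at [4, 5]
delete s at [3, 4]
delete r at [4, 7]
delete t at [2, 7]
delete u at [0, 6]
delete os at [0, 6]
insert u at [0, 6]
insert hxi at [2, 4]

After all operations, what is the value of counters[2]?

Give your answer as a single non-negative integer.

Answer: 4

Derivation:
Step 1: insert r at [4, 7] -> counters=[0,0,0,0,1,0,0,1]
Step 2: insert pl at [0, 2] -> counters=[1,0,1,0,1,0,0,1]
Step 3: insert os at [0, 6] -> counters=[2,0,1,0,1,0,1,1]
Step 4: insert hxi at [2, 4] -> counters=[2,0,2,0,2,0,1,1]
Step 5: insert u at [0, 6] -> counters=[3,0,2,0,2,0,2,1]
Step 6: insert fjg at [4, 5] -> counters=[3,0,2,0,3,1,2,1]
Step 7: insert vsy at [2, 6] -> counters=[3,0,3,0,3,1,3,1]
Step 8: insert hra at [0, 5] -> counters=[4,0,3,0,3,2,3,1]
Step 9: insert s at [3, 4] -> counters=[4,0,3,1,4,2,3,1]
Step 10: insert twl at [4, 5] -> counters=[4,0,3,1,5,3,3,1]
Step 11: insert t at [2, 7] -> counters=[4,0,4,1,5,3,3,2]
Step 12: insert gv at [0, 7] -> counters=[5,0,4,1,5,3,3,3]
Step 13: insert fjg at [4, 5] -> counters=[5,0,4,1,6,4,3,3]
Step 14: delete s at [3, 4] -> counters=[5,0,4,0,5,4,3,3]
Step 15: delete r at [4, 7] -> counters=[5,0,4,0,4,4,3,2]
Step 16: delete t at [2, 7] -> counters=[5,0,3,0,4,4,3,1]
Step 17: delete u at [0, 6] -> counters=[4,0,3,0,4,4,2,1]
Step 18: delete os at [0, 6] -> counters=[3,0,3,0,4,4,1,1]
Step 19: insert u at [0, 6] -> counters=[4,0,3,0,4,4,2,1]
Step 20: insert hxi at [2, 4] -> counters=[4,0,4,0,5,4,2,1]
Final counters=[4,0,4,0,5,4,2,1] -> counters[2]=4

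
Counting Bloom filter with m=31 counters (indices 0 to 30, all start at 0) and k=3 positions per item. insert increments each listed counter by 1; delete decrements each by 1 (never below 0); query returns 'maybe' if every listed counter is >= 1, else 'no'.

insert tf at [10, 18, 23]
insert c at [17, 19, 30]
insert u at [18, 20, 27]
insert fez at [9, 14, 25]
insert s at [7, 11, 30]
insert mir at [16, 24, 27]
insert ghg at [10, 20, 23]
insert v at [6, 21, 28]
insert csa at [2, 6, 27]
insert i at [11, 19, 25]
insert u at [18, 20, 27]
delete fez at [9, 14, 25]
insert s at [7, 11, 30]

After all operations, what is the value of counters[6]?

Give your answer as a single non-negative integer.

Step 1: insert tf at [10, 18, 23] -> counters=[0,0,0,0,0,0,0,0,0,0,1,0,0,0,0,0,0,0,1,0,0,0,0,1,0,0,0,0,0,0,0]
Step 2: insert c at [17, 19, 30] -> counters=[0,0,0,0,0,0,0,0,0,0,1,0,0,0,0,0,0,1,1,1,0,0,0,1,0,0,0,0,0,0,1]
Step 3: insert u at [18, 20, 27] -> counters=[0,0,0,0,0,0,0,0,0,0,1,0,0,0,0,0,0,1,2,1,1,0,0,1,0,0,0,1,0,0,1]
Step 4: insert fez at [9, 14, 25] -> counters=[0,0,0,0,0,0,0,0,0,1,1,0,0,0,1,0,0,1,2,1,1,0,0,1,0,1,0,1,0,0,1]
Step 5: insert s at [7, 11, 30] -> counters=[0,0,0,0,0,0,0,1,0,1,1,1,0,0,1,0,0,1,2,1,1,0,0,1,0,1,0,1,0,0,2]
Step 6: insert mir at [16, 24, 27] -> counters=[0,0,0,0,0,0,0,1,0,1,1,1,0,0,1,0,1,1,2,1,1,0,0,1,1,1,0,2,0,0,2]
Step 7: insert ghg at [10, 20, 23] -> counters=[0,0,0,0,0,0,0,1,0,1,2,1,0,0,1,0,1,1,2,1,2,0,0,2,1,1,0,2,0,0,2]
Step 8: insert v at [6, 21, 28] -> counters=[0,0,0,0,0,0,1,1,0,1,2,1,0,0,1,0,1,1,2,1,2,1,0,2,1,1,0,2,1,0,2]
Step 9: insert csa at [2, 6, 27] -> counters=[0,0,1,0,0,0,2,1,0,1,2,1,0,0,1,0,1,1,2,1,2,1,0,2,1,1,0,3,1,0,2]
Step 10: insert i at [11, 19, 25] -> counters=[0,0,1,0,0,0,2,1,0,1,2,2,0,0,1,0,1,1,2,2,2,1,0,2,1,2,0,3,1,0,2]
Step 11: insert u at [18, 20, 27] -> counters=[0,0,1,0,0,0,2,1,0,1,2,2,0,0,1,0,1,1,3,2,3,1,0,2,1,2,0,4,1,0,2]
Step 12: delete fez at [9, 14, 25] -> counters=[0,0,1,0,0,0,2,1,0,0,2,2,0,0,0,0,1,1,3,2,3,1,0,2,1,1,0,4,1,0,2]
Step 13: insert s at [7, 11, 30] -> counters=[0,0,1,0,0,0,2,2,0,0,2,3,0,0,0,0,1,1,3,2,3,1,0,2,1,1,0,4,1,0,3]
Final counters=[0,0,1,0,0,0,2,2,0,0,2,3,0,0,0,0,1,1,3,2,3,1,0,2,1,1,0,4,1,0,3] -> counters[6]=2

Answer: 2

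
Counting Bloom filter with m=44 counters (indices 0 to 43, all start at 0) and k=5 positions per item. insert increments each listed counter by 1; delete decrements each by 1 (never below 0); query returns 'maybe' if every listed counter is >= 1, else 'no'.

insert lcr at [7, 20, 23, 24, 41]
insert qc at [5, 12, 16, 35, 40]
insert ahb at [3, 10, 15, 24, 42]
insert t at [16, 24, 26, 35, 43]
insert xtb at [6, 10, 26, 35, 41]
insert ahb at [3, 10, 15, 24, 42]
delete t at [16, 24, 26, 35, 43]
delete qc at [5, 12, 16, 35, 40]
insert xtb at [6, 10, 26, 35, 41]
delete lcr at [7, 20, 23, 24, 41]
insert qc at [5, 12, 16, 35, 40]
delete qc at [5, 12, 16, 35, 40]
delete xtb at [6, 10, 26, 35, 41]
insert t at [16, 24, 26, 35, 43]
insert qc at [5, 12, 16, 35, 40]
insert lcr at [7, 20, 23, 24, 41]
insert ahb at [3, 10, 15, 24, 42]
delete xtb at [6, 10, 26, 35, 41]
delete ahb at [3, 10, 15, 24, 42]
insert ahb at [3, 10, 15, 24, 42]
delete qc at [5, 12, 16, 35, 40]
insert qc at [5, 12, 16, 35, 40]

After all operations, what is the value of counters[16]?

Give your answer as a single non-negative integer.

Answer: 2

Derivation:
Step 1: insert lcr at [7, 20, 23, 24, 41] -> counters=[0,0,0,0,0,0,0,1,0,0,0,0,0,0,0,0,0,0,0,0,1,0,0,1,1,0,0,0,0,0,0,0,0,0,0,0,0,0,0,0,0,1,0,0]
Step 2: insert qc at [5, 12, 16, 35, 40] -> counters=[0,0,0,0,0,1,0,1,0,0,0,0,1,0,0,0,1,0,0,0,1,0,0,1,1,0,0,0,0,0,0,0,0,0,0,1,0,0,0,0,1,1,0,0]
Step 3: insert ahb at [3, 10, 15, 24, 42] -> counters=[0,0,0,1,0,1,0,1,0,0,1,0,1,0,0,1,1,0,0,0,1,0,0,1,2,0,0,0,0,0,0,0,0,0,0,1,0,0,0,0,1,1,1,0]
Step 4: insert t at [16, 24, 26, 35, 43] -> counters=[0,0,0,1,0,1,0,1,0,0,1,0,1,0,0,1,2,0,0,0,1,0,0,1,3,0,1,0,0,0,0,0,0,0,0,2,0,0,0,0,1,1,1,1]
Step 5: insert xtb at [6, 10, 26, 35, 41] -> counters=[0,0,0,1,0,1,1,1,0,0,2,0,1,0,0,1,2,0,0,0,1,0,0,1,3,0,2,0,0,0,0,0,0,0,0,3,0,0,0,0,1,2,1,1]
Step 6: insert ahb at [3, 10, 15, 24, 42] -> counters=[0,0,0,2,0,1,1,1,0,0,3,0,1,0,0,2,2,0,0,0,1,0,0,1,4,0,2,0,0,0,0,0,0,0,0,3,0,0,0,0,1,2,2,1]
Step 7: delete t at [16, 24, 26, 35, 43] -> counters=[0,0,0,2,0,1,1,1,0,0,3,0,1,0,0,2,1,0,0,0,1,0,0,1,3,0,1,0,0,0,0,0,0,0,0,2,0,0,0,0,1,2,2,0]
Step 8: delete qc at [5, 12, 16, 35, 40] -> counters=[0,0,0,2,0,0,1,1,0,0,3,0,0,0,0,2,0,0,0,0,1,0,0,1,3,0,1,0,0,0,0,0,0,0,0,1,0,0,0,0,0,2,2,0]
Step 9: insert xtb at [6, 10, 26, 35, 41] -> counters=[0,0,0,2,0,0,2,1,0,0,4,0,0,0,0,2,0,0,0,0,1,0,0,1,3,0,2,0,0,0,0,0,0,0,0,2,0,0,0,0,0,3,2,0]
Step 10: delete lcr at [7, 20, 23, 24, 41] -> counters=[0,0,0,2,0,0,2,0,0,0,4,0,0,0,0,2,0,0,0,0,0,0,0,0,2,0,2,0,0,0,0,0,0,0,0,2,0,0,0,0,0,2,2,0]
Step 11: insert qc at [5, 12, 16, 35, 40] -> counters=[0,0,0,2,0,1,2,0,0,0,4,0,1,0,0,2,1,0,0,0,0,0,0,0,2,0,2,0,0,0,0,0,0,0,0,3,0,0,0,0,1,2,2,0]
Step 12: delete qc at [5, 12, 16, 35, 40] -> counters=[0,0,0,2,0,0,2,0,0,0,4,0,0,0,0,2,0,0,0,0,0,0,0,0,2,0,2,0,0,0,0,0,0,0,0,2,0,0,0,0,0,2,2,0]
Step 13: delete xtb at [6, 10, 26, 35, 41] -> counters=[0,0,0,2,0,0,1,0,0,0,3,0,0,0,0,2,0,0,0,0,0,0,0,0,2,0,1,0,0,0,0,0,0,0,0,1,0,0,0,0,0,1,2,0]
Step 14: insert t at [16, 24, 26, 35, 43] -> counters=[0,0,0,2,0,0,1,0,0,0,3,0,0,0,0,2,1,0,0,0,0,0,0,0,3,0,2,0,0,0,0,0,0,0,0,2,0,0,0,0,0,1,2,1]
Step 15: insert qc at [5, 12, 16, 35, 40] -> counters=[0,0,0,2,0,1,1,0,0,0,3,0,1,0,0,2,2,0,0,0,0,0,0,0,3,0,2,0,0,0,0,0,0,0,0,3,0,0,0,0,1,1,2,1]
Step 16: insert lcr at [7, 20, 23, 24, 41] -> counters=[0,0,0,2,0,1,1,1,0,0,3,0,1,0,0,2,2,0,0,0,1,0,0,1,4,0,2,0,0,0,0,0,0,0,0,3,0,0,0,0,1,2,2,1]
Step 17: insert ahb at [3, 10, 15, 24, 42] -> counters=[0,0,0,3,0,1,1,1,0,0,4,0,1,0,0,3,2,0,0,0,1,0,0,1,5,0,2,0,0,0,0,0,0,0,0,3,0,0,0,0,1,2,3,1]
Step 18: delete xtb at [6, 10, 26, 35, 41] -> counters=[0,0,0,3,0,1,0,1,0,0,3,0,1,0,0,3,2,0,0,0,1,0,0,1,5,0,1,0,0,0,0,0,0,0,0,2,0,0,0,0,1,1,3,1]
Step 19: delete ahb at [3, 10, 15, 24, 42] -> counters=[0,0,0,2,0,1,0,1,0,0,2,0,1,0,0,2,2,0,0,0,1,0,0,1,4,0,1,0,0,0,0,0,0,0,0,2,0,0,0,0,1,1,2,1]
Step 20: insert ahb at [3, 10, 15, 24, 42] -> counters=[0,0,0,3,0,1,0,1,0,0,3,0,1,0,0,3,2,0,0,0,1,0,0,1,5,0,1,0,0,0,0,0,0,0,0,2,0,0,0,0,1,1,3,1]
Step 21: delete qc at [5, 12, 16, 35, 40] -> counters=[0,0,0,3,0,0,0,1,0,0,3,0,0,0,0,3,1,0,0,0,1,0,0,1,5,0,1,0,0,0,0,0,0,0,0,1,0,0,0,0,0,1,3,1]
Step 22: insert qc at [5, 12, 16, 35, 40] -> counters=[0,0,0,3,0,1,0,1,0,0,3,0,1,0,0,3,2,0,0,0,1,0,0,1,5,0,1,0,0,0,0,0,0,0,0,2,0,0,0,0,1,1,3,1]
Final counters=[0,0,0,3,0,1,0,1,0,0,3,0,1,0,0,3,2,0,0,0,1,0,0,1,5,0,1,0,0,0,0,0,0,0,0,2,0,0,0,0,1,1,3,1] -> counters[16]=2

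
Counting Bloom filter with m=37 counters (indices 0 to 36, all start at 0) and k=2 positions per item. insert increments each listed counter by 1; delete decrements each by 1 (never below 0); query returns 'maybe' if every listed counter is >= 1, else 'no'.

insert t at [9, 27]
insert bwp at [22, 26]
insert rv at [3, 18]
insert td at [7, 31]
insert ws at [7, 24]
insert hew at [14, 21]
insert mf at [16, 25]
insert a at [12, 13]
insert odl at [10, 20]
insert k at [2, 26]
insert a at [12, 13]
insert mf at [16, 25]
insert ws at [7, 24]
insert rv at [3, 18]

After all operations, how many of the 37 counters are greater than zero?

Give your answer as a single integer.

Answer: 18

Derivation:
Step 1: insert t at [9, 27] -> counters=[0,0,0,0,0,0,0,0,0,1,0,0,0,0,0,0,0,0,0,0,0,0,0,0,0,0,0,1,0,0,0,0,0,0,0,0,0]
Step 2: insert bwp at [22, 26] -> counters=[0,0,0,0,0,0,0,0,0,1,0,0,0,0,0,0,0,0,0,0,0,0,1,0,0,0,1,1,0,0,0,0,0,0,0,0,0]
Step 3: insert rv at [3, 18] -> counters=[0,0,0,1,0,0,0,0,0,1,0,0,0,0,0,0,0,0,1,0,0,0,1,0,0,0,1,1,0,0,0,0,0,0,0,0,0]
Step 4: insert td at [7, 31] -> counters=[0,0,0,1,0,0,0,1,0,1,0,0,0,0,0,0,0,0,1,0,0,0,1,0,0,0,1,1,0,0,0,1,0,0,0,0,0]
Step 5: insert ws at [7, 24] -> counters=[0,0,0,1,0,0,0,2,0,1,0,0,0,0,0,0,0,0,1,0,0,0,1,0,1,0,1,1,0,0,0,1,0,0,0,0,0]
Step 6: insert hew at [14, 21] -> counters=[0,0,0,1,0,0,0,2,0,1,0,0,0,0,1,0,0,0,1,0,0,1,1,0,1,0,1,1,0,0,0,1,0,0,0,0,0]
Step 7: insert mf at [16, 25] -> counters=[0,0,0,1,0,0,0,2,0,1,0,0,0,0,1,0,1,0,1,0,0,1,1,0,1,1,1,1,0,0,0,1,0,0,0,0,0]
Step 8: insert a at [12, 13] -> counters=[0,0,0,1,0,0,0,2,0,1,0,0,1,1,1,0,1,0,1,0,0,1,1,0,1,1,1,1,0,0,0,1,0,0,0,0,0]
Step 9: insert odl at [10, 20] -> counters=[0,0,0,1,0,0,0,2,0,1,1,0,1,1,1,0,1,0,1,0,1,1,1,0,1,1,1,1,0,0,0,1,0,0,0,0,0]
Step 10: insert k at [2, 26] -> counters=[0,0,1,1,0,0,0,2,0,1,1,0,1,1,1,0,1,0,1,0,1,1,1,0,1,1,2,1,0,0,0,1,0,0,0,0,0]
Step 11: insert a at [12, 13] -> counters=[0,0,1,1,0,0,0,2,0,1,1,0,2,2,1,0,1,0,1,0,1,1,1,0,1,1,2,1,0,0,0,1,0,0,0,0,0]
Step 12: insert mf at [16, 25] -> counters=[0,0,1,1,0,0,0,2,0,1,1,0,2,2,1,0,2,0,1,0,1,1,1,0,1,2,2,1,0,0,0,1,0,0,0,0,0]
Step 13: insert ws at [7, 24] -> counters=[0,0,1,1,0,0,0,3,0,1,1,0,2,2,1,0,2,0,1,0,1,1,1,0,2,2,2,1,0,0,0,1,0,0,0,0,0]
Step 14: insert rv at [3, 18] -> counters=[0,0,1,2,0,0,0,3,0,1,1,0,2,2,1,0,2,0,2,0,1,1,1,0,2,2,2,1,0,0,0,1,0,0,0,0,0]
Final counters=[0,0,1,2,0,0,0,3,0,1,1,0,2,2,1,0,2,0,2,0,1,1,1,0,2,2,2,1,0,0,0,1,0,0,0,0,0] -> 18 nonzero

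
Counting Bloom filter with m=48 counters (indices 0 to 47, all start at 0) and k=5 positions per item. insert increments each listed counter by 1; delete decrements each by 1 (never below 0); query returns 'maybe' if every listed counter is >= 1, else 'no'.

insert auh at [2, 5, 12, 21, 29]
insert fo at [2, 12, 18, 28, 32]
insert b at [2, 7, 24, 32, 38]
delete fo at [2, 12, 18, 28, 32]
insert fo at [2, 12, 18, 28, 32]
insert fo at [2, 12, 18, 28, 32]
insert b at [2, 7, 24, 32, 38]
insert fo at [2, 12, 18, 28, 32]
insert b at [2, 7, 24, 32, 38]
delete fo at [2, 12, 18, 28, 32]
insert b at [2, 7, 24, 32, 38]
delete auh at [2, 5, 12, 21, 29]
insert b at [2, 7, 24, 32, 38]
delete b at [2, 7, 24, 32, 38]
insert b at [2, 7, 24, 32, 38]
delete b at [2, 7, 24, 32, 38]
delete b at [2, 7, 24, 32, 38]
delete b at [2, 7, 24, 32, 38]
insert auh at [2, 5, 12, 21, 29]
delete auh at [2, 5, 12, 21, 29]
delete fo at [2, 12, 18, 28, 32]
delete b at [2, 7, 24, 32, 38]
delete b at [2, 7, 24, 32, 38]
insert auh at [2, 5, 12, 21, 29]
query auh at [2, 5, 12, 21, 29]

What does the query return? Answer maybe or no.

Step 1: insert auh at [2, 5, 12, 21, 29] -> counters=[0,0,1,0,0,1,0,0,0,0,0,0,1,0,0,0,0,0,0,0,0,1,0,0,0,0,0,0,0,1,0,0,0,0,0,0,0,0,0,0,0,0,0,0,0,0,0,0]
Step 2: insert fo at [2, 12, 18, 28, 32] -> counters=[0,0,2,0,0,1,0,0,0,0,0,0,2,0,0,0,0,0,1,0,0,1,0,0,0,0,0,0,1,1,0,0,1,0,0,0,0,0,0,0,0,0,0,0,0,0,0,0]
Step 3: insert b at [2, 7, 24, 32, 38] -> counters=[0,0,3,0,0,1,0,1,0,0,0,0,2,0,0,0,0,0,1,0,0,1,0,0,1,0,0,0,1,1,0,0,2,0,0,0,0,0,1,0,0,0,0,0,0,0,0,0]
Step 4: delete fo at [2, 12, 18, 28, 32] -> counters=[0,0,2,0,0,1,0,1,0,0,0,0,1,0,0,0,0,0,0,0,0,1,0,0,1,0,0,0,0,1,0,0,1,0,0,0,0,0,1,0,0,0,0,0,0,0,0,0]
Step 5: insert fo at [2, 12, 18, 28, 32] -> counters=[0,0,3,0,0,1,0,1,0,0,0,0,2,0,0,0,0,0,1,0,0,1,0,0,1,0,0,0,1,1,0,0,2,0,0,0,0,0,1,0,0,0,0,0,0,0,0,0]
Step 6: insert fo at [2, 12, 18, 28, 32] -> counters=[0,0,4,0,0,1,0,1,0,0,0,0,3,0,0,0,0,0,2,0,0,1,0,0,1,0,0,0,2,1,0,0,3,0,0,0,0,0,1,0,0,0,0,0,0,0,0,0]
Step 7: insert b at [2, 7, 24, 32, 38] -> counters=[0,0,5,0,0,1,0,2,0,0,0,0,3,0,0,0,0,0,2,0,0,1,0,0,2,0,0,0,2,1,0,0,4,0,0,0,0,0,2,0,0,0,0,0,0,0,0,0]
Step 8: insert fo at [2, 12, 18, 28, 32] -> counters=[0,0,6,0,0,1,0,2,0,0,0,0,4,0,0,0,0,0,3,0,0,1,0,0,2,0,0,0,3,1,0,0,5,0,0,0,0,0,2,0,0,0,0,0,0,0,0,0]
Step 9: insert b at [2, 7, 24, 32, 38] -> counters=[0,0,7,0,0,1,0,3,0,0,0,0,4,0,0,0,0,0,3,0,0,1,0,0,3,0,0,0,3,1,0,0,6,0,0,0,0,0,3,0,0,0,0,0,0,0,0,0]
Step 10: delete fo at [2, 12, 18, 28, 32] -> counters=[0,0,6,0,0,1,0,3,0,0,0,0,3,0,0,0,0,0,2,0,0,1,0,0,3,0,0,0,2,1,0,0,5,0,0,0,0,0,3,0,0,0,0,0,0,0,0,0]
Step 11: insert b at [2, 7, 24, 32, 38] -> counters=[0,0,7,0,0,1,0,4,0,0,0,0,3,0,0,0,0,0,2,0,0,1,0,0,4,0,0,0,2,1,0,0,6,0,0,0,0,0,4,0,0,0,0,0,0,0,0,0]
Step 12: delete auh at [2, 5, 12, 21, 29] -> counters=[0,0,6,0,0,0,0,4,0,0,0,0,2,0,0,0,0,0,2,0,0,0,0,0,4,0,0,0,2,0,0,0,6,0,0,0,0,0,4,0,0,0,0,0,0,0,0,0]
Step 13: insert b at [2, 7, 24, 32, 38] -> counters=[0,0,7,0,0,0,0,5,0,0,0,0,2,0,0,0,0,0,2,0,0,0,0,0,5,0,0,0,2,0,0,0,7,0,0,0,0,0,5,0,0,0,0,0,0,0,0,0]
Step 14: delete b at [2, 7, 24, 32, 38] -> counters=[0,0,6,0,0,0,0,4,0,0,0,0,2,0,0,0,0,0,2,0,0,0,0,0,4,0,0,0,2,0,0,0,6,0,0,0,0,0,4,0,0,0,0,0,0,0,0,0]
Step 15: insert b at [2, 7, 24, 32, 38] -> counters=[0,0,7,0,0,0,0,5,0,0,0,0,2,0,0,0,0,0,2,0,0,0,0,0,5,0,0,0,2,0,0,0,7,0,0,0,0,0,5,0,0,0,0,0,0,0,0,0]
Step 16: delete b at [2, 7, 24, 32, 38] -> counters=[0,0,6,0,0,0,0,4,0,0,0,0,2,0,0,0,0,0,2,0,0,0,0,0,4,0,0,0,2,0,0,0,6,0,0,0,0,0,4,0,0,0,0,0,0,0,0,0]
Step 17: delete b at [2, 7, 24, 32, 38] -> counters=[0,0,5,0,0,0,0,3,0,0,0,0,2,0,0,0,0,0,2,0,0,0,0,0,3,0,0,0,2,0,0,0,5,0,0,0,0,0,3,0,0,0,0,0,0,0,0,0]
Step 18: delete b at [2, 7, 24, 32, 38] -> counters=[0,0,4,0,0,0,0,2,0,0,0,0,2,0,0,0,0,0,2,0,0,0,0,0,2,0,0,0,2,0,0,0,4,0,0,0,0,0,2,0,0,0,0,0,0,0,0,0]
Step 19: insert auh at [2, 5, 12, 21, 29] -> counters=[0,0,5,0,0,1,0,2,0,0,0,0,3,0,0,0,0,0,2,0,0,1,0,0,2,0,0,0,2,1,0,0,4,0,0,0,0,0,2,0,0,0,0,0,0,0,0,0]
Step 20: delete auh at [2, 5, 12, 21, 29] -> counters=[0,0,4,0,0,0,0,2,0,0,0,0,2,0,0,0,0,0,2,0,0,0,0,0,2,0,0,0,2,0,0,0,4,0,0,0,0,0,2,0,0,0,0,0,0,0,0,0]
Step 21: delete fo at [2, 12, 18, 28, 32] -> counters=[0,0,3,0,0,0,0,2,0,0,0,0,1,0,0,0,0,0,1,0,0,0,0,0,2,0,0,0,1,0,0,0,3,0,0,0,0,0,2,0,0,0,0,0,0,0,0,0]
Step 22: delete b at [2, 7, 24, 32, 38] -> counters=[0,0,2,0,0,0,0,1,0,0,0,0,1,0,0,0,0,0,1,0,0,0,0,0,1,0,0,0,1,0,0,0,2,0,0,0,0,0,1,0,0,0,0,0,0,0,0,0]
Step 23: delete b at [2, 7, 24, 32, 38] -> counters=[0,0,1,0,0,0,0,0,0,0,0,0,1,0,0,0,0,0,1,0,0,0,0,0,0,0,0,0,1,0,0,0,1,0,0,0,0,0,0,0,0,0,0,0,0,0,0,0]
Step 24: insert auh at [2, 5, 12, 21, 29] -> counters=[0,0,2,0,0,1,0,0,0,0,0,0,2,0,0,0,0,0,1,0,0,1,0,0,0,0,0,0,1,1,0,0,1,0,0,0,0,0,0,0,0,0,0,0,0,0,0,0]
Query auh: check counters[2]=2 counters[5]=1 counters[12]=2 counters[21]=1 counters[29]=1 -> maybe

Answer: maybe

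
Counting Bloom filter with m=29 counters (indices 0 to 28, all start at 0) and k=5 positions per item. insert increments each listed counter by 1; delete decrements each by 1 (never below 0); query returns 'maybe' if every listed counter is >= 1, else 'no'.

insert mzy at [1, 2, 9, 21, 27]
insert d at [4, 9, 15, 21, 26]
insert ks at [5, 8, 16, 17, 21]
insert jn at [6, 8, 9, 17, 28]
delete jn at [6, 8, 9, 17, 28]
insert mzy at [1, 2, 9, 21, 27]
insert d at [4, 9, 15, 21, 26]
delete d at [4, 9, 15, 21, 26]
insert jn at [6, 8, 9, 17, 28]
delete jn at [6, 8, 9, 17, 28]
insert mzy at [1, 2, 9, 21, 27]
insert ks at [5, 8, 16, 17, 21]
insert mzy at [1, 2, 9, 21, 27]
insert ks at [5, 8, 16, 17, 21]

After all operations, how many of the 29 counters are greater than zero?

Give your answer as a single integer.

Step 1: insert mzy at [1, 2, 9, 21, 27] -> counters=[0,1,1,0,0,0,0,0,0,1,0,0,0,0,0,0,0,0,0,0,0,1,0,0,0,0,0,1,0]
Step 2: insert d at [4, 9, 15, 21, 26] -> counters=[0,1,1,0,1,0,0,0,0,2,0,0,0,0,0,1,0,0,0,0,0,2,0,0,0,0,1,1,0]
Step 3: insert ks at [5, 8, 16, 17, 21] -> counters=[0,1,1,0,1,1,0,0,1,2,0,0,0,0,0,1,1,1,0,0,0,3,0,0,0,0,1,1,0]
Step 4: insert jn at [6, 8, 9, 17, 28] -> counters=[0,1,1,0,1,1,1,0,2,3,0,0,0,0,0,1,1,2,0,0,0,3,0,0,0,0,1,1,1]
Step 5: delete jn at [6, 8, 9, 17, 28] -> counters=[0,1,1,0,1,1,0,0,1,2,0,0,0,0,0,1,1,1,0,0,0,3,0,0,0,0,1,1,0]
Step 6: insert mzy at [1, 2, 9, 21, 27] -> counters=[0,2,2,0,1,1,0,0,1,3,0,0,0,0,0,1,1,1,0,0,0,4,0,0,0,0,1,2,0]
Step 7: insert d at [4, 9, 15, 21, 26] -> counters=[0,2,2,0,2,1,0,0,1,4,0,0,0,0,0,2,1,1,0,0,0,5,0,0,0,0,2,2,0]
Step 8: delete d at [4, 9, 15, 21, 26] -> counters=[0,2,2,0,1,1,0,0,1,3,0,0,0,0,0,1,1,1,0,0,0,4,0,0,0,0,1,2,0]
Step 9: insert jn at [6, 8, 9, 17, 28] -> counters=[0,2,2,0,1,1,1,0,2,4,0,0,0,0,0,1,1,2,0,0,0,4,0,0,0,0,1,2,1]
Step 10: delete jn at [6, 8, 9, 17, 28] -> counters=[0,2,2,0,1,1,0,0,1,3,0,0,0,0,0,1,1,1,0,0,0,4,0,0,0,0,1,2,0]
Step 11: insert mzy at [1, 2, 9, 21, 27] -> counters=[0,3,3,0,1,1,0,0,1,4,0,0,0,0,0,1,1,1,0,0,0,5,0,0,0,0,1,3,0]
Step 12: insert ks at [5, 8, 16, 17, 21] -> counters=[0,3,3,0,1,2,0,0,2,4,0,0,0,0,0,1,2,2,0,0,0,6,0,0,0,0,1,3,0]
Step 13: insert mzy at [1, 2, 9, 21, 27] -> counters=[0,4,4,0,1,2,0,0,2,5,0,0,0,0,0,1,2,2,0,0,0,7,0,0,0,0,1,4,0]
Step 14: insert ks at [5, 8, 16, 17, 21] -> counters=[0,4,4,0,1,3,0,0,3,5,0,0,0,0,0,1,3,3,0,0,0,8,0,0,0,0,1,4,0]
Final counters=[0,4,4,0,1,3,0,0,3,5,0,0,0,0,0,1,3,3,0,0,0,8,0,0,0,0,1,4,0] -> 12 nonzero

Answer: 12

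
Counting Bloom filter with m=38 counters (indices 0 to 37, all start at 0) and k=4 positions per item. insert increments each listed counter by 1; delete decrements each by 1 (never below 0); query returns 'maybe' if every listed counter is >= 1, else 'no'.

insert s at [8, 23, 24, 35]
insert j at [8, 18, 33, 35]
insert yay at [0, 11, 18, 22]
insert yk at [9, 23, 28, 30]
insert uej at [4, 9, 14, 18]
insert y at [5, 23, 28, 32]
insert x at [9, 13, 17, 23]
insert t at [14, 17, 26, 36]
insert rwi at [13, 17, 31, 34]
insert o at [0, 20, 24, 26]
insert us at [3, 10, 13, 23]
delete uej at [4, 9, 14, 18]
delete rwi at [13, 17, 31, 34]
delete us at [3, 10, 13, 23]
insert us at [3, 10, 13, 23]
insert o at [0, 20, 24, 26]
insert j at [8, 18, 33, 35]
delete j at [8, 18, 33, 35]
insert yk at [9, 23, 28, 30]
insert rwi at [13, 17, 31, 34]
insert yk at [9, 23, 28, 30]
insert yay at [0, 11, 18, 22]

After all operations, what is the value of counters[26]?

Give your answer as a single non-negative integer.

Answer: 3

Derivation:
Step 1: insert s at [8, 23, 24, 35] -> counters=[0,0,0,0,0,0,0,0,1,0,0,0,0,0,0,0,0,0,0,0,0,0,0,1,1,0,0,0,0,0,0,0,0,0,0,1,0,0]
Step 2: insert j at [8, 18, 33, 35] -> counters=[0,0,0,0,0,0,0,0,2,0,0,0,0,0,0,0,0,0,1,0,0,0,0,1,1,0,0,0,0,0,0,0,0,1,0,2,0,0]
Step 3: insert yay at [0, 11, 18, 22] -> counters=[1,0,0,0,0,0,0,0,2,0,0,1,0,0,0,0,0,0,2,0,0,0,1,1,1,0,0,0,0,0,0,0,0,1,0,2,0,0]
Step 4: insert yk at [9, 23, 28, 30] -> counters=[1,0,0,0,0,0,0,0,2,1,0,1,0,0,0,0,0,0,2,0,0,0,1,2,1,0,0,0,1,0,1,0,0,1,0,2,0,0]
Step 5: insert uej at [4, 9, 14, 18] -> counters=[1,0,0,0,1,0,0,0,2,2,0,1,0,0,1,0,0,0,3,0,0,0,1,2,1,0,0,0,1,0,1,0,0,1,0,2,0,0]
Step 6: insert y at [5, 23, 28, 32] -> counters=[1,0,0,0,1,1,0,0,2,2,0,1,0,0,1,0,0,0,3,0,0,0,1,3,1,0,0,0,2,0,1,0,1,1,0,2,0,0]
Step 7: insert x at [9, 13, 17, 23] -> counters=[1,0,0,0,1,1,0,0,2,3,0,1,0,1,1,0,0,1,3,0,0,0,1,4,1,0,0,0,2,0,1,0,1,1,0,2,0,0]
Step 8: insert t at [14, 17, 26, 36] -> counters=[1,0,0,0,1,1,0,0,2,3,0,1,0,1,2,0,0,2,3,0,0,0,1,4,1,0,1,0,2,0,1,0,1,1,0,2,1,0]
Step 9: insert rwi at [13, 17, 31, 34] -> counters=[1,0,0,0,1,1,0,0,2,3,0,1,0,2,2,0,0,3,3,0,0,0,1,4,1,0,1,0,2,0,1,1,1,1,1,2,1,0]
Step 10: insert o at [0, 20, 24, 26] -> counters=[2,0,0,0,1,1,0,0,2,3,0,1,0,2,2,0,0,3,3,0,1,0,1,4,2,0,2,0,2,0,1,1,1,1,1,2,1,0]
Step 11: insert us at [3, 10, 13, 23] -> counters=[2,0,0,1,1,1,0,0,2,3,1,1,0,3,2,0,0,3,3,0,1,0,1,5,2,0,2,0,2,0,1,1,1,1,1,2,1,0]
Step 12: delete uej at [4, 9, 14, 18] -> counters=[2,0,0,1,0,1,0,0,2,2,1,1,0,3,1,0,0,3,2,0,1,0,1,5,2,0,2,0,2,0,1,1,1,1,1,2,1,0]
Step 13: delete rwi at [13, 17, 31, 34] -> counters=[2,0,0,1,0,1,0,0,2,2,1,1,0,2,1,0,0,2,2,0,1,0,1,5,2,0,2,0,2,0,1,0,1,1,0,2,1,0]
Step 14: delete us at [3, 10, 13, 23] -> counters=[2,0,0,0,0,1,0,0,2,2,0,1,0,1,1,0,0,2,2,0,1,0,1,4,2,0,2,0,2,0,1,0,1,1,0,2,1,0]
Step 15: insert us at [3, 10, 13, 23] -> counters=[2,0,0,1,0,1,0,0,2,2,1,1,0,2,1,0,0,2,2,0,1,0,1,5,2,0,2,0,2,0,1,0,1,1,0,2,1,0]
Step 16: insert o at [0, 20, 24, 26] -> counters=[3,0,0,1,0,1,0,0,2,2,1,1,0,2,1,0,0,2,2,0,2,0,1,5,3,0,3,0,2,0,1,0,1,1,0,2,1,0]
Step 17: insert j at [8, 18, 33, 35] -> counters=[3,0,0,1,0,1,0,0,3,2,1,1,0,2,1,0,0,2,3,0,2,0,1,5,3,0,3,0,2,0,1,0,1,2,0,3,1,0]
Step 18: delete j at [8, 18, 33, 35] -> counters=[3,0,0,1,0,1,0,0,2,2,1,1,0,2,1,0,0,2,2,0,2,0,1,5,3,0,3,0,2,0,1,0,1,1,0,2,1,0]
Step 19: insert yk at [9, 23, 28, 30] -> counters=[3,0,0,1,0,1,0,0,2,3,1,1,0,2,1,0,0,2,2,0,2,0,1,6,3,0,3,0,3,0,2,0,1,1,0,2,1,0]
Step 20: insert rwi at [13, 17, 31, 34] -> counters=[3,0,0,1,0,1,0,0,2,3,1,1,0,3,1,0,0,3,2,0,2,0,1,6,3,0,3,0,3,0,2,1,1,1,1,2,1,0]
Step 21: insert yk at [9, 23, 28, 30] -> counters=[3,0,0,1,0,1,0,0,2,4,1,1,0,3,1,0,0,3,2,0,2,0,1,7,3,0,3,0,4,0,3,1,1,1,1,2,1,0]
Step 22: insert yay at [0, 11, 18, 22] -> counters=[4,0,0,1,0,1,0,0,2,4,1,2,0,3,1,0,0,3,3,0,2,0,2,7,3,0,3,0,4,0,3,1,1,1,1,2,1,0]
Final counters=[4,0,0,1,0,1,0,0,2,4,1,2,0,3,1,0,0,3,3,0,2,0,2,7,3,0,3,0,4,0,3,1,1,1,1,2,1,0] -> counters[26]=3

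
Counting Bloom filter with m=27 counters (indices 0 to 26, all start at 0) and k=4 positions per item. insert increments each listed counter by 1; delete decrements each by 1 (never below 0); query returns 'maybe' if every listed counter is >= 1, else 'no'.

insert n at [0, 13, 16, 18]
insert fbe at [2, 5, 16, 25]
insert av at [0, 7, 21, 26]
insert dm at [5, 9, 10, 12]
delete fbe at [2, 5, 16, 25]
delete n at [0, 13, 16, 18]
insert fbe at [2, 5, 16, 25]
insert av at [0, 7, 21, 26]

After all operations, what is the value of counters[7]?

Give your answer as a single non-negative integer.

Answer: 2

Derivation:
Step 1: insert n at [0, 13, 16, 18] -> counters=[1,0,0,0,0,0,0,0,0,0,0,0,0,1,0,0,1,0,1,0,0,0,0,0,0,0,0]
Step 2: insert fbe at [2, 5, 16, 25] -> counters=[1,0,1,0,0,1,0,0,0,0,0,0,0,1,0,0,2,0,1,0,0,0,0,0,0,1,0]
Step 3: insert av at [0, 7, 21, 26] -> counters=[2,0,1,0,0,1,0,1,0,0,0,0,0,1,0,0,2,0,1,0,0,1,0,0,0,1,1]
Step 4: insert dm at [5, 9, 10, 12] -> counters=[2,0,1,0,0,2,0,1,0,1,1,0,1,1,0,0,2,0,1,0,0,1,0,0,0,1,1]
Step 5: delete fbe at [2, 5, 16, 25] -> counters=[2,0,0,0,0,1,0,1,0,1,1,0,1,1,0,0,1,0,1,0,0,1,0,0,0,0,1]
Step 6: delete n at [0, 13, 16, 18] -> counters=[1,0,0,0,0,1,0,1,0,1,1,0,1,0,0,0,0,0,0,0,0,1,0,0,0,0,1]
Step 7: insert fbe at [2, 5, 16, 25] -> counters=[1,0,1,0,0,2,0,1,0,1,1,0,1,0,0,0,1,0,0,0,0,1,0,0,0,1,1]
Step 8: insert av at [0, 7, 21, 26] -> counters=[2,0,1,0,0,2,0,2,0,1,1,0,1,0,0,0,1,0,0,0,0,2,0,0,0,1,2]
Final counters=[2,0,1,0,0,2,0,2,0,1,1,0,1,0,0,0,1,0,0,0,0,2,0,0,0,1,2] -> counters[7]=2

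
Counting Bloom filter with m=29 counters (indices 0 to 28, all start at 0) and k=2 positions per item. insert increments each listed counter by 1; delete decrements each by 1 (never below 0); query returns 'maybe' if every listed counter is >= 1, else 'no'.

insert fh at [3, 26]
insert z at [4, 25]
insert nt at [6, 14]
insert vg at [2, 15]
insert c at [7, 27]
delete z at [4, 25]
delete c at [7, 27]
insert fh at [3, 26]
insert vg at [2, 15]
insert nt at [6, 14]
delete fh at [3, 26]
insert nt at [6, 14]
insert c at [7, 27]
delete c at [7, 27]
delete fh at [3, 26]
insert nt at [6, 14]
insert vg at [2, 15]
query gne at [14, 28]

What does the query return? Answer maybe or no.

Answer: no

Derivation:
Step 1: insert fh at [3, 26] -> counters=[0,0,0,1,0,0,0,0,0,0,0,0,0,0,0,0,0,0,0,0,0,0,0,0,0,0,1,0,0]
Step 2: insert z at [4, 25] -> counters=[0,0,0,1,1,0,0,0,0,0,0,0,0,0,0,0,0,0,0,0,0,0,0,0,0,1,1,0,0]
Step 3: insert nt at [6, 14] -> counters=[0,0,0,1,1,0,1,0,0,0,0,0,0,0,1,0,0,0,0,0,0,0,0,0,0,1,1,0,0]
Step 4: insert vg at [2, 15] -> counters=[0,0,1,1,1,0,1,0,0,0,0,0,0,0,1,1,0,0,0,0,0,0,0,0,0,1,1,0,0]
Step 5: insert c at [7, 27] -> counters=[0,0,1,1,1,0,1,1,0,0,0,0,0,0,1,1,0,0,0,0,0,0,0,0,0,1,1,1,0]
Step 6: delete z at [4, 25] -> counters=[0,0,1,1,0,0,1,1,0,0,0,0,0,0,1,1,0,0,0,0,0,0,0,0,0,0,1,1,0]
Step 7: delete c at [7, 27] -> counters=[0,0,1,1,0,0,1,0,0,0,0,0,0,0,1,1,0,0,0,0,0,0,0,0,0,0,1,0,0]
Step 8: insert fh at [3, 26] -> counters=[0,0,1,2,0,0,1,0,0,0,0,0,0,0,1,1,0,0,0,0,0,0,0,0,0,0,2,0,0]
Step 9: insert vg at [2, 15] -> counters=[0,0,2,2,0,0,1,0,0,0,0,0,0,0,1,2,0,0,0,0,0,0,0,0,0,0,2,0,0]
Step 10: insert nt at [6, 14] -> counters=[0,0,2,2,0,0,2,0,0,0,0,0,0,0,2,2,0,0,0,0,0,0,0,0,0,0,2,0,0]
Step 11: delete fh at [3, 26] -> counters=[0,0,2,1,0,0,2,0,0,0,0,0,0,0,2,2,0,0,0,0,0,0,0,0,0,0,1,0,0]
Step 12: insert nt at [6, 14] -> counters=[0,0,2,1,0,0,3,0,0,0,0,0,0,0,3,2,0,0,0,0,0,0,0,0,0,0,1,0,0]
Step 13: insert c at [7, 27] -> counters=[0,0,2,1,0,0,3,1,0,0,0,0,0,0,3,2,0,0,0,0,0,0,0,0,0,0,1,1,0]
Step 14: delete c at [7, 27] -> counters=[0,0,2,1,0,0,3,0,0,0,0,0,0,0,3,2,0,0,0,0,0,0,0,0,0,0,1,0,0]
Step 15: delete fh at [3, 26] -> counters=[0,0,2,0,0,0,3,0,0,0,0,0,0,0,3,2,0,0,0,0,0,0,0,0,0,0,0,0,0]
Step 16: insert nt at [6, 14] -> counters=[0,0,2,0,0,0,4,0,0,0,0,0,0,0,4,2,0,0,0,0,0,0,0,0,0,0,0,0,0]
Step 17: insert vg at [2, 15] -> counters=[0,0,3,0,0,0,4,0,0,0,0,0,0,0,4,3,0,0,0,0,0,0,0,0,0,0,0,0,0]
Query gne: check counters[14]=4 counters[28]=0 -> no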